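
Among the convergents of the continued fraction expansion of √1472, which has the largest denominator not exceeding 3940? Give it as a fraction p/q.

√1472 = [38; 2, 1, 2, 1, 2, 76, …] (period length 6).
Convergents:
  p_0/q_0 = 38/1
  p_1/q_1 = 77/2
  p_2/q_2 = 115/3
  p_3/q_3 = 307/8
  p_4/q_4 = 422/11
  p_5/q_5 = 1151/30
  p_6/q_6 = 87898/2291
  p_7/q_7 = 176947/4612
q_6 = 2291 ≤ 3940 < 4612 = q_7, so the answer is 87898/2291.

87898/2291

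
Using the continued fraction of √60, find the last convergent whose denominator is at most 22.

√60 = [7; 1, 2, 1, 14, …] (period length 4).
Convergents:
  p_0/q_0 = 7/1
  p_1/q_1 = 8/1
  p_2/q_2 = 23/3
  p_3/q_3 = 31/4
  p_4/q_4 = 457/59
q_3 = 4 ≤ 22 < 59 = q_4, so the answer is 31/4.

31/4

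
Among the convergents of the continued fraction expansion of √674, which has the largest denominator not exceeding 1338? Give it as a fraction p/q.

√674 = [25; 1, 24, 1, 50, …] (period length 4).
Convergents:
  p_0/q_0 = 25/1
  p_1/q_1 = 26/1
  p_2/q_2 = 649/25
  p_3/q_3 = 675/26
  p_4/q_4 = 34399/1325
  p_5/q_5 = 35074/1351
q_4 = 1325 ≤ 1338 < 1351 = q_5, so the answer is 34399/1325.

34399/1325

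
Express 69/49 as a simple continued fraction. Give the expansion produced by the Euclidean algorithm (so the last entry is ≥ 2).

69 = 1×49 + 20
49 = 2×20 + 9
20 = 2×9 + 2
9 = 4×2 + 1
2 = 2×1 + 0  (stop)
So 69/49 = [1; 2, 2, 4, 2].

[1; 2, 2, 4, 2]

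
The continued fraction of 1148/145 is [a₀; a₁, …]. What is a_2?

11

1148 = 7·145 + 133   →  a_0 = 7
145 = 1·133 + 12   →  a_1 = 1
133 = 11·12 + 1   →  a_2 = 11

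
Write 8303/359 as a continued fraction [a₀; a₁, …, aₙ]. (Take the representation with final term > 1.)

[23; 7, 1, 4, 9]

8303 = 23*359 + 46
359 = 7*46 + 37
46 = 1*37 + 9
37 = 4*9 + 1
9 = 9*1 + 0  (stop)
So 8303/359 = [23; 7, 1, 4, 9].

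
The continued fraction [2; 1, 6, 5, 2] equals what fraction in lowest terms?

226/79

Fold from the inside: start with 2/1.
  5 + 1/2 = 11/2
  6 + 2/11 = 68/11
  1 + 11/68 = 79/68
  2 + 68/79 = 226/79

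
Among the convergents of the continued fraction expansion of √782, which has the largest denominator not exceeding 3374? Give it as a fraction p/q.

√782 = [27; 1, 26, 1, 54, …] (period length 4).
Convergents:
  p_0/q_0 = 27/1
  p_1/q_1 = 28/1
  p_2/q_2 = 755/27
  p_3/q_3 = 783/28
  p_4/q_4 = 43037/1539
  p_5/q_5 = 43820/1567
  p_6/q_6 = 1182357/42281
q_5 = 1567 ≤ 3374 < 42281 = q_6, so the answer is 43820/1567.

43820/1567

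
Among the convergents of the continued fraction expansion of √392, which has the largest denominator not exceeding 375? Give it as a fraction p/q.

√392 = [19; 1, 3, 1, 38, …] (period length 4).
Convergents:
  p_0/q_0 = 19/1
  p_1/q_1 = 20/1
  p_2/q_2 = 79/4
  p_3/q_3 = 99/5
  p_4/q_4 = 3841/194
  p_5/q_5 = 3940/199
  p_6/q_6 = 15661/791
q_5 = 199 ≤ 375 < 791 = q_6, so the answer is 3940/199.

3940/199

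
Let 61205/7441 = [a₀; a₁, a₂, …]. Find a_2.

61205 = 8·7441 + 1677   →  a_0 = 8
7441 = 4·1677 + 733   →  a_1 = 4
1677 = 2·733 + 211   →  a_2 = 2

2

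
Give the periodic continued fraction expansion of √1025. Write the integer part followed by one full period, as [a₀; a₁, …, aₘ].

[32; 64]

a₀ = ⌊√1025⌋ = 32.
With m₀=0, d₀=1 and mₖ₊₁ = dₖaₖ − mₖ, dₖ₊₁ = (n − mₖ₊₁²)/dₖ, aₖ₊₁ = ⌊(a₀+mₖ₊₁)/dₖ₊₁⌋:
  k=1: m=32, d=1, a=64
d=1 and a=2a₀=64 at k=1, so the next step gives (m, d) = (32, 1) again — its k=1 value — and the period has length 1.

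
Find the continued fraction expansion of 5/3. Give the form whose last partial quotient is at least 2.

5 = 1×3 + 2
3 = 1×2 + 1
2 = 2×1 + 0  (stop)
So 5/3 = [1; 1, 2].

[1; 1, 2]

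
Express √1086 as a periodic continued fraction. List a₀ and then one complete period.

[32; 1, 20, 1, 64]

a₀ = ⌊√1086⌋ = 32.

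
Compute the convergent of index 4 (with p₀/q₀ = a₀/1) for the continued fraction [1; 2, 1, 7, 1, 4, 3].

Using pₖ = aₖpₖ₋₁ + pₖ₋₂, qₖ = aₖqₖ₋₁ + qₖ₋₂ (with p₋₁=1, p₋₂=0, q₋₁=0, q₋₂=1):
  k=0: a=1, p=1, q=1
  k=1: a=2, p=3, q=2
  k=2: a=1, p=4, q=3
  k=3: a=7, p=31, q=23
  k=4: a=1, p=35, q=26

35/26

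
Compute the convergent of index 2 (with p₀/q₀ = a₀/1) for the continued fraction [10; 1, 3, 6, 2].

43/4

Using pₖ = aₖpₖ₋₁ + pₖ₋₂, qₖ = aₖqₖ₋₁ + qₖ₋₂ (with p₋₁=1, p₋₂=0, q₋₁=0, q₋₂=1):
  k=0: a=10, p=10, q=1
  k=1: a=1, p=11, q=1
  k=2: a=3, p=43, q=4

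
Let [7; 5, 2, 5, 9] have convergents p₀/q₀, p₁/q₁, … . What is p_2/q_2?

79/11

Using pₖ = aₖpₖ₋₁ + pₖ₋₂, qₖ = aₖqₖ₋₁ + qₖ₋₂ (with p₋₁=1, p₋₂=0, q₋₁=0, q₋₂=1):
  k=0: a=7, p=7, q=1
  k=1: a=5, p=36, q=5
  k=2: a=2, p=79, q=11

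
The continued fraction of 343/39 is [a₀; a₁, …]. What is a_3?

343 = 8·39 + 31   →  a_0 = 8
39 = 1·31 + 8   →  a_1 = 1
31 = 3·8 + 7   →  a_2 = 3
8 = 1·7 + 1   →  a_3 = 1

1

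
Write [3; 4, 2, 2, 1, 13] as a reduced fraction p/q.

Fold from the inside: start with 13/1.
  1 + 1/13 = 14/13
  2 + 13/14 = 41/14
  2 + 14/41 = 96/41
  4 + 41/96 = 425/96
  3 + 96/425 = 1371/425

1371/425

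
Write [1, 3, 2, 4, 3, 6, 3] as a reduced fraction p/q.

2571/1993

Fold from the inside: start with 3/1.
  6 + 1/3 = 19/3
  3 + 3/19 = 60/19
  4 + 19/60 = 259/60
  2 + 60/259 = 578/259
  3 + 259/578 = 1993/578
  1 + 578/1993 = 2571/1993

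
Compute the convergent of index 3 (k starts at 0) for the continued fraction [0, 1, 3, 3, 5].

Using pₖ = aₖpₖ₋₁ + pₖ₋₂, qₖ = aₖqₖ₋₁ + qₖ₋₂ (with p₋₁=1, p₋₂=0, q₋₁=0, q₋₂=1):
  k=0: a=0, p=0, q=1
  k=1: a=1, p=1, q=1
  k=2: a=3, p=3, q=4
  k=3: a=3, p=10, q=13

10/13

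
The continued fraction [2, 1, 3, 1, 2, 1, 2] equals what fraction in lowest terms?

Fold from the inside: start with 2/1.
  1 + 1/2 = 3/2
  2 + 2/3 = 8/3
  1 + 3/8 = 11/8
  3 + 8/11 = 41/11
  1 + 11/41 = 52/41
  2 + 41/52 = 145/52

145/52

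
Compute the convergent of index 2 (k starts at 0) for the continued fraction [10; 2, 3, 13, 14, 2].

Using pₖ = aₖpₖ₋₁ + pₖ₋₂, qₖ = aₖqₖ₋₁ + qₖ₋₂ (with p₋₁=1, p₋₂=0, q₋₁=0, q₋₂=1):
  k=0: a=10, p=10, q=1
  k=1: a=2, p=21, q=2
  k=2: a=3, p=73, q=7

73/7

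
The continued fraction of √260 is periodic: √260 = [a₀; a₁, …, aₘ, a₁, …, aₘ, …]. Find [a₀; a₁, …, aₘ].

a₀ = ⌊√260⌋ = 16.
With m₀=0, d₀=1 and mₖ₊₁ = dₖaₖ − mₖ, dₖ₊₁ = (n − mₖ₊₁²)/dₖ, aₖ₊₁ = ⌊(a₀+mₖ₊₁)/dₖ₊₁⌋:
  k=1: m=16, d=4, a=8
  k=2: m=16, d=1, a=32
d=1 and a=2a₀=32 at k=2, so the next step gives (m, d) = (16, 4) again — its k=1 value — and the period has length 2.

[16; 8, 32]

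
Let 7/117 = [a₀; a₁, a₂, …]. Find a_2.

1

7 = 0·117 + 7   →  a_0 = 0
117 = 16·7 + 5   →  a_1 = 16
7 = 1·5 + 2   →  a_2 = 1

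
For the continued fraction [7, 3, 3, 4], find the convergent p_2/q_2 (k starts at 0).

73/10

Using pₖ = aₖpₖ₋₁ + pₖ₋₂, qₖ = aₖqₖ₋₁ + qₖ₋₂ (with p₋₁=1, p₋₂=0, q₋₁=0, q₋₂=1):
  k=0: a=7, p=7, q=1
  k=1: a=3, p=22, q=3
  k=2: a=3, p=73, q=10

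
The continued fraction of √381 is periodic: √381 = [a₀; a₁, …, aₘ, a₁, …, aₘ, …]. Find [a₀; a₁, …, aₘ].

a₀ = ⌊√381⌋ = 19.
With m₀=0, d₀=1 and mₖ₊₁ = dₖaₖ − mₖ, dₖ₊₁ = (n − mₖ₊₁²)/dₖ, aₖ₊₁ = ⌊(a₀+mₖ₊₁)/dₖ₊₁⌋:
  k=1: m=19, d=20, a=1
  k=2: m=1, d=19, a=1
  k=3: m=18, d=3, a=12
  k=4: m=18, d=19, a=1
  k=5: m=1, d=20, a=1
  k=6: m=19, d=1, a=38
d=1 and a=2a₀=38 at k=6, so the next step gives (m, d) = (19, 20) again — its k=1 value — and the period has length 6.

[19; 1, 1, 12, 1, 1, 38]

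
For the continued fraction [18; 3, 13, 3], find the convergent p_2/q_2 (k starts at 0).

Using pₖ = aₖpₖ₋₁ + pₖ₋₂, qₖ = aₖqₖ₋₁ + qₖ₋₂ (with p₋₁=1, p₋₂=0, q₋₁=0, q₋₂=1):
  k=0: a=18, p=18, q=1
  k=1: a=3, p=55, q=3
  k=2: a=13, p=733, q=40

733/40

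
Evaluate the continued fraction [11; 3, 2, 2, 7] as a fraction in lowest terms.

1423/126

Fold from the inside: start with 7/1.
  2 + 1/7 = 15/7
  2 + 7/15 = 37/15
  3 + 15/37 = 126/37
  11 + 37/126 = 1423/126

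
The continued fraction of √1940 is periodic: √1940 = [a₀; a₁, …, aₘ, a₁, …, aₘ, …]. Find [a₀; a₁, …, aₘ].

a₀ = ⌊√1940⌋ = 44.
With m₀=0, d₀=1 and mₖ₊₁ = dₖaₖ − mₖ, dₖ₊₁ = (n − mₖ₊₁²)/dₖ, aₖ₊₁ = ⌊(a₀+mₖ₊₁)/dₖ₊₁⌋:
  k=1: m=44, d=4, a=22
  k=2: m=44, d=1, a=88
d=1 and a=2a₀=88 at k=2, so the next step gives (m, d) = (44, 4) again — its k=1 value — and the period has length 2.

[44; 22, 88]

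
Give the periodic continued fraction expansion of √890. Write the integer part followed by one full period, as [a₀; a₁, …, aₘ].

[29; 1, 4, 1, 58]

a₀ = ⌊√890⌋ = 29.
With m₀=0, d₀=1 and mₖ₊₁ = dₖaₖ − mₖ, dₖ₊₁ = (n − mₖ₊₁²)/dₖ, aₖ₊₁ = ⌊(a₀+mₖ₊₁)/dₖ₊₁⌋:
  k=1: m=29, d=49, a=1
  k=2: m=20, d=10, a=4
  k=3: m=20, d=49, a=1
  k=4: m=29, d=1, a=58
d=1 and a=2a₀=58 at k=4, so the next step gives (m, d) = (29, 49) again — its k=1 value — and the period has length 4.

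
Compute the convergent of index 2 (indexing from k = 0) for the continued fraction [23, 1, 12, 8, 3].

311/13

Using pₖ = aₖpₖ₋₁ + pₖ₋₂, qₖ = aₖqₖ₋₁ + qₖ₋₂ (with p₋₁=1, p₋₂=0, q₋₁=0, q₋₂=1):
  k=0: a=23, p=23, q=1
  k=1: a=1, p=24, q=1
  k=2: a=12, p=311, q=13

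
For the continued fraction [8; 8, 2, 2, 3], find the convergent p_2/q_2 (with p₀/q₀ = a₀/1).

Using pₖ = aₖpₖ₋₁ + pₖ₋₂, qₖ = aₖqₖ₋₁ + qₖ₋₂ (with p₋₁=1, p₋₂=0, q₋₁=0, q₋₂=1):
  k=0: a=8, p=8, q=1
  k=1: a=8, p=65, q=8
  k=2: a=2, p=138, q=17

138/17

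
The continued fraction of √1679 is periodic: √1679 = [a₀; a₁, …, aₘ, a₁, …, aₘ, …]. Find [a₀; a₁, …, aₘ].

a₀ = ⌊√1679⌋ = 40.
With m₀=0, d₀=1 and mₖ₊₁ = dₖaₖ − mₖ, dₖ₊₁ = (n − mₖ₊₁²)/dₖ, aₖ₊₁ = ⌊(a₀+mₖ₊₁)/dₖ₊₁⌋:
  k=1: m=40, d=79, a=1
  k=2: m=39, d=2, a=39
  k=3: m=39, d=79, a=1
  k=4: m=40, d=1, a=80
d=1 and a=2a₀=80 at k=4, so the next step gives (m, d) = (40, 79) again — its k=1 value — and the period has length 4.

[40; 1, 39, 1, 80]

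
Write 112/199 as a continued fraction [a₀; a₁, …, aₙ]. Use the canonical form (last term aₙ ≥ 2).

[0; 1, 1, 3, 2, 12]

112 = 0×199 + 112
199 = 1×112 + 87
112 = 1×87 + 25
87 = 3×25 + 12
25 = 2×12 + 1
12 = 12×1 + 0  (stop)
So 112/199 = [0; 1, 1, 3, 2, 12].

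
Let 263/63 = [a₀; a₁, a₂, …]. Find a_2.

1

263 = 4·63 + 11   →  a_0 = 4
63 = 5·11 + 8   →  a_1 = 5
11 = 1·8 + 3   →  a_2 = 1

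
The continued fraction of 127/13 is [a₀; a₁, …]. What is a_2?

127 = 9·13 + 10   →  a_0 = 9
13 = 1·10 + 3   →  a_1 = 1
10 = 3·3 + 1   →  a_2 = 3

3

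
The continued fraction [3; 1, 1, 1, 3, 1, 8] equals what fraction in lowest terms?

Using pₖ = aₖpₖ₋₁ + pₖ₋₂ and qₖ = aₖqₖ₋₁ + qₖ₋₂:
  k=0: a=3, p=3, q=1
  k=1: a=1, p=4, q=1
  k=2: a=1, p=7, q=2
  k=3: a=1, p=11, q=3
  k=4: a=3, p=40, q=11
  k=5: a=1, p=51, q=14
  k=6: a=8, p=448, q=123

448/123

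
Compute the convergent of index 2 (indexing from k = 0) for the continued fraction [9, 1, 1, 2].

19/2

Using pₖ = aₖpₖ₋₁ + pₖ₋₂, qₖ = aₖqₖ₋₁ + qₖ₋₂ (with p₋₁=1, p₋₂=0, q₋₁=0, q₋₂=1):
  k=0: a=9, p=9, q=1
  k=1: a=1, p=10, q=1
  k=2: a=1, p=19, q=2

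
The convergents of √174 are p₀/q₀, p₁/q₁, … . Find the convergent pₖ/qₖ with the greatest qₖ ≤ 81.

√174 = [13; 5, 4, 5, 26, …] (period length 4).
Convergents:
  p_0/q_0 = 13/1
  p_1/q_1 = 66/5
  p_2/q_2 = 277/21
  p_3/q_3 = 1451/110
q_2 = 21 ≤ 81 < 110 = q_3, so the answer is 277/21.

277/21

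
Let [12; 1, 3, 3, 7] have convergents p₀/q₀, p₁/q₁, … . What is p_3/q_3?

Using pₖ = aₖpₖ₋₁ + pₖ₋₂, qₖ = aₖqₖ₋₁ + qₖ₋₂ (with p₋₁=1, p₋₂=0, q₋₁=0, q₋₂=1):
  k=0: a=12, p=12, q=1
  k=1: a=1, p=13, q=1
  k=2: a=3, p=51, q=4
  k=3: a=3, p=166, q=13

166/13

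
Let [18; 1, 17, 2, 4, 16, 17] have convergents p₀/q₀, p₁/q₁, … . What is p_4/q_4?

Using pₖ = aₖpₖ₋₁ + pₖ₋₂, qₖ = aₖqₖ₋₁ + qₖ₋₂ (with p₋₁=1, p₋₂=0, q₋₁=0, q₋₂=1):
  k=0: a=18, p=18, q=1
  k=1: a=1, p=19, q=1
  k=2: a=17, p=341, q=18
  k=3: a=2, p=701, q=37
  k=4: a=4, p=3145, q=166

3145/166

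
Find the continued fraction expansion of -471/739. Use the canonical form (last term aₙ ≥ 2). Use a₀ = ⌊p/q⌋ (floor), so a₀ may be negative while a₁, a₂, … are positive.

-471 = -1·739 + 268
739 = 2·268 + 203
268 = 1·203 + 65
203 = 3·65 + 8
65 = 8·8 + 1
8 = 8·1 + 0  (stop)
So -471/739 = [-1; 2, 1, 3, 8, 8].

[-1; 2, 1, 3, 8, 8]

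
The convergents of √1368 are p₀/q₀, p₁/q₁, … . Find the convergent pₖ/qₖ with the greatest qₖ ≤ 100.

2737/74

√1368 = [36; 1, 72, …] (period length 2).
Convergents:
  p_0/q_0 = 36/1
  p_1/q_1 = 37/1
  p_2/q_2 = 2700/73
  p_3/q_3 = 2737/74
  p_4/q_4 = 199764/5401
q_3 = 74 ≤ 100 < 5401 = q_4, so the answer is 2737/74.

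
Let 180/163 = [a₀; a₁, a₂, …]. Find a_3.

180 = 1·163 + 17   →  a_0 = 1
163 = 9·17 + 10   →  a_1 = 9
17 = 1·10 + 7   →  a_2 = 1
10 = 1·7 + 3   →  a_3 = 1

1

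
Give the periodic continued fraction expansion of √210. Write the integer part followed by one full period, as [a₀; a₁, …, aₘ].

a₀ = ⌊√210⌋ = 14.
With m₀=0, d₀=1 and mₖ₊₁ = dₖaₖ − mₖ, dₖ₊₁ = (n − mₖ₊₁²)/dₖ, aₖ₊₁ = ⌊(a₀+mₖ₊₁)/dₖ₊₁⌋:
  k=1: m=14, d=14, a=2
  k=2: m=14, d=1, a=28
d=1 and a=2a₀=28 at k=2, so the next step gives (m, d) = (14, 14) again — its k=1 value — and the period has length 2.

[14; 2, 28]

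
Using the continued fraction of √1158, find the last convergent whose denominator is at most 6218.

√1158 = [34; 34, 68, …] (period length 2).
Convergents:
  p_0/q_0 = 34/1
  p_1/q_1 = 1157/34
  p_2/q_2 = 78710/2313
  p_3/q_3 = 2677297/78676
q_2 = 2313 ≤ 6218 < 78676 = q_3, so the answer is 78710/2313.

78710/2313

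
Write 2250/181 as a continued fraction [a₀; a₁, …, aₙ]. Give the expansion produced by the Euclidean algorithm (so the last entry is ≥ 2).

2250 = 12*181 + 78
181 = 2*78 + 25
78 = 3*25 + 3
25 = 8*3 + 1
3 = 3*1 + 0  (stop)
So 2250/181 = [12; 2, 3, 8, 3].

[12; 2, 3, 8, 3]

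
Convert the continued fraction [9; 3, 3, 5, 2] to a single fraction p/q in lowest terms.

Fold from the inside: start with 2/1.
  5 + 1/2 = 11/2
  3 + 2/11 = 35/11
  3 + 11/35 = 116/35
  9 + 35/116 = 1079/116

1079/116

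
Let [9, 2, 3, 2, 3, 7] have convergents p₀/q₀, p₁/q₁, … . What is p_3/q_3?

Using pₖ = aₖpₖ₋₁ + pₖ₋₂, qₖ = aₖqₖ₋₁ + qₖ₋₂ (with p₋₁=1, p₋₂=0, q₋₁=0, q₋₂=1):
  k=0: a=9, p=9, q=1
  k=1: a=2, p=19, q=2
  k=2: a=3, p=66, q=7
  k=3: a=2, p=151, q=16

151/16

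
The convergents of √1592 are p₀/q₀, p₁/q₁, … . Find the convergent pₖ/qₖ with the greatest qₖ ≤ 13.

√1592 = [39; 1, 8, 1, 78, …] (period length 4).
Convergents:
  p_0/q_0 = 39/1
  p_1/q_1 = 40/1
  p_2/q_2 = 359/9
  p_3/q_3 = 399/10
  p_4/q_4 = 31481/789
q_3 = 10 ≤ 13 < 789 = q_4, so the answer is 399/10.

399/10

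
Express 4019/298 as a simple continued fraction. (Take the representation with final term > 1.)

[13; 2, 18, 8]

4019 = 13*298 + 145
298 = 2*145 + 8
145 = 18*8 + 1
8 = 8*1 + 0  (stop)
So 4019/298 = [13; 2, 18, 8].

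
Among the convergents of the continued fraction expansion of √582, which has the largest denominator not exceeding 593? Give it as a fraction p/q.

√582 = [24; 8, 48, …] (period length 2).
Convergents:
  p_0/q_0 = 24/1
  p_1/q_1 = 193/8
  p_2/q_2 = 9288/385
  p_3/q_3 = 74497/3088
q_2 = 385 ≤ 593 < 3088 = q_3, so the answer is 9288/385.

9288/385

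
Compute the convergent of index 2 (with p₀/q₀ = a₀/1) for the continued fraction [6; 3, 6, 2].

Using pₖ = aₖpₖ₋₁ + pₖ₋₂, qₖ = aₖqₖ₋₁ + qₖ₋₂ (with p₋₁=1, p₋₂=0, q₋₁=0, q₋₂=1):
  k=0: a=6, p=6, q=1
  k=1: a=3, p=19, q=3
  k=2: a=6, p=120, q=19

120/19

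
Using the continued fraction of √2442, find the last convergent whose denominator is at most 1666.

58361/1181

√2442 = [49; 2, 2, 2, 98, …] (period length 4).
Convergents:
  p_0/q_0 = 49/1
  p_1/q_1 = 99/2
  p_2/q_2 = 247/5
  p_3/q_3 = 593/12
  p_4/q_4 = 58361/1181
  p_5/q_5 = 117315/2374
q_4 = 1181 ≤ 1666 < 2374 = q_5, so the answer is 58361/1181.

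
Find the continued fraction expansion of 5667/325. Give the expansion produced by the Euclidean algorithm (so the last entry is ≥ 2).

[17; 2, 3, 2, 6, 3]

5667 = 17·325 + 142
325 = 2·142 + 41
142 = 3·41 + 19
41 = 2·19 + 3
19 = 6·3 + 1
3 = 3·1 + 0  (stop)
So 5667/325 = [17; 2, 3, 2, 6, 3].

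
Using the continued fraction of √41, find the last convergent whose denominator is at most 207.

826/129

√41 = [6; 2, 2, 12, …] (period length 3).
Convergents:
  p_0/q_0 = 6/1
  p_1/q_1 = 13/2
  p_2/q_2 = 32/5
  p_3/q_3 = 397/62
  p_4/q_4 = 826/129
  p_5/q_5 = 2049/320
q_4 = 129 ≤ 207 < 320 = q_5, so the answer is 826/129.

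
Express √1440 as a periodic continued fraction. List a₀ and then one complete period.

a₀ = ⌊√1440⌋ = 37.

[37; 1, 17, 1, 74]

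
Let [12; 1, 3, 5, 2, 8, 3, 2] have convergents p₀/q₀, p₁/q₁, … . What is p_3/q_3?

Using pₖ = aₖpₖ₋₁ + pₖ₋₂, qₖ = aₖqₖ₋₁ + qₖ₋₂ (with p₋₁=1, p₋₂=0, q₋₁=0, q₋₂=1):
  k=0: a=12, p=12, q=1
  k=1: a=1, p=13, q=1
  k=2: a=3, p=51, q=4
  k=3: a=5, p=268, q=21

268/21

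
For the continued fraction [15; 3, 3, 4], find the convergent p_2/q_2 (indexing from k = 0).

Using pₖ = aₖpₖ₋₁ + pₖ₋₂, qₖ = aₖqₖ₋₁ + qₖ₋₂ (with p₋₁=1, p₋₂=0, q₋₁=0, q₋₂=1):
  k=0: a=15, p=15, q=1
  k=1: a=3, p=46, q=3
  k=2: a=3, p=153, q=10

153/10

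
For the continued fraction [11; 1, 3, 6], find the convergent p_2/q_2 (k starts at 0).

47/4

Using pₖ = aₖpₖ₋₁ + pₖ₋₂, qₖ = aₖqₖ₋₁ + qₖ₋₂ (with p₋₁=1, p₋₂=0, q₋₁=0, q₋₂=1):
  k=0: a=11, p=11, q=1
  k=1: a=1, p=12, q=1
  k=2: a=3, p=47, q=4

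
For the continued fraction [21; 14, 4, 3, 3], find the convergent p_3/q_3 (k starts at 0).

Using pₖ = aₖpₖ₋₁ + pₖ₋₂, qₖ = aₖqₖ₋₁ + qₖ₋₂ (with p₋₁=1, p₋₂=0, q₋₁=0, q₋₂=1):
  k=0: a=21, p=21, q=1
  k=1: a=14, p=295, q=14
  k=2: a=4, p=1201, q=57
  k=3: a=3, p=3898, q=185

3898/185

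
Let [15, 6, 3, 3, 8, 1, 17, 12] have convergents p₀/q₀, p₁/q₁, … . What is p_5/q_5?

Using pₖ = aₖpₖ₋₁ + pₖ₋₂, qₖ = aₖqₖ₋₁ + qₖ₋₂ (with p₋₁=1, p₋₂=0, q₋₁=0, q₋₂=1):
  k=0: a=15, p=15, q=1
  k=1: a=6, p=91, q=6
  k=2: a=3, p=288, q=19
  k=3: a=3, p=955, q=63
  k=4: a=8, p=7928, q=523
  k=5: a=1, p=8883, q=586

8883/586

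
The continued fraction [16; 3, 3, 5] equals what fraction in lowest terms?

864/53

Fold from the inside: start with 5/1.
  3 + 1/5 = 16/5
  3 + 5/16 = 53/16
  16 + 16/53 = 864/53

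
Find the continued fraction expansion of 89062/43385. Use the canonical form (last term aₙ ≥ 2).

[2; 18, 1, 13, 16, 3, 3]

89062 = 2×43385 + 2292
43385 = 18×2292 + 2129
2292 = 1×2129 + 163
2129 = 13×163 + 10
163 = 16×10 + 3
10 = 3×3 + 1
3 = 3×1 + 0  (stop)
So 89062/43385 = [2; 18, 1, 13, 16, 3, 3].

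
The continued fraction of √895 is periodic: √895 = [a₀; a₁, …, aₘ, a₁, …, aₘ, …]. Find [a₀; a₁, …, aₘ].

a₀ = ⌊√895⌋ = 29.
With m₀=0, d₀=1 and mₖ₊₁ = dₖaₖ − mₖ, dₖ₊₁ = (n − mₖ₊₁²)/dₖ, aₖ₊₁ = ⌊(a₀+mₖ₊₁)/dₖ₊₁⌋:
  k=1: m=29, d=54, a=1
  k=2: m=25, d=5, a=10
  k=3: m=25, d=54, a=1
  k=4: m=29, d=1, a=58
d=1 and a=2a₀=58 at k=4, so the next step gives (m, d) = (29, 54) again — its k=1 value — and the period has length 4.

[29; 1, 10, 1, 58]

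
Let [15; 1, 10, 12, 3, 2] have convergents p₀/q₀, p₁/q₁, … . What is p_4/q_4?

Using pₖ = aₖpₖ₋₁ + pₖ₋₂, qₖ = aₖqₖ₋₁ + qₖ₋₂ (with p₋₁=1, p₋₂=0, q₋₁=0, q₋₂=1):
  k=0: a=15, p=15, q=1
  k=1: a=1, p=16, q=1
  k=2: a=10, p=175, q=11
  k=3: a=12, p=2116, q=133
  k=4: a=3, p=6523, q=410

6523/410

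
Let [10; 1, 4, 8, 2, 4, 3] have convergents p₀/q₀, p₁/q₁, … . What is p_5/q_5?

4203/389

Using pₖ = aₖpₖ₋₁ + pₖ₋₂, qₖ = aₖqₖ₋₁ + qₖ₋₂ (with p₋₁=1, p₋₂=0, q₋₁=0, q₋₂=1):
  k=0: a=10, p=10, q=1
  k=1: a=1, p=11, q=1
  k=2: a=4, p=54, q=5
  k=3: a=8, p=443, q=41
  k=4: a=2, p=940, q=87
  k=5: a=4, p=4203, q=389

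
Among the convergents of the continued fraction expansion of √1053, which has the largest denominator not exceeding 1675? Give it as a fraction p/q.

41828/1289

√1053 = [32; 2, 4, 2, 64, …] (period length 4).
Convergents:
  p_0/q_0 = 32/1
  p_1/q_1 = 65/2
  p_2/q_2 = 292/9
  p_3/q_3 = 649/20
  p_4/q_4 = 41828/1289
  p_5/q_5 = 84305/2598
q_4 = 1289 ≤ 1675 < 2598 = q_5, so the answer is 41828/1289.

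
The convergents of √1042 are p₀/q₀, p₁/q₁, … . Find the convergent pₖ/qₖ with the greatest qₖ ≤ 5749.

√1042 = [32; 3, 1, 1, 3, 64, …] (period length 5).
Convergents:
  p_0/q_0 = 32/1
  p_1/q_1 = 97/3
  p_2/q_2 = 129/4
  p_3/q_3 = 226/7
  p_4/q_4 = 807/25
  p_5/q_5 = 51874/1607
  p_6/q_6 = 156429/4846
  p_7/q_7 = 208303/6453
q_6 = 4846 ≤ 5749 < 6453 = q_7, so the answer is 156429/4846.

156429/4846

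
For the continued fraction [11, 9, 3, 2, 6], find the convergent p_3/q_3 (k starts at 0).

Using pₖ = aₖpₖ₋₁ + pₖ₋₂, qₖ = aₖqₖ₋₁ + qₖ₋₂ (with p₋₁=1, p₋₂=0, q₋₁=0, q₋₂=1):
  k=0: a=11, p=11, q=1
  k=1: a=9, p=100, q=9
  k=2: a=3, p=311, q=28
  k=3: a=2, p=722, q=65

722/65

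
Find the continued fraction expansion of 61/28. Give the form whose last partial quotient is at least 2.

[2; 5, 1, 1, 2]

61 = 2·28 + 5
28 = 5·5 + 3
5 = 1·3 + 2
3 = 1·2 + 1
2 = 2·1 + 0  (stop)
So 61/28 = [2; 5, 1, 1, 2].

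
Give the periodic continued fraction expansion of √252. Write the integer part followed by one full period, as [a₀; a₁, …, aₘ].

a₀ = ⌊√252⌋ = 15.
With m₀=0, d₀=1 and mₖ₊₁ = dₖaₖ − mₖ, dₖ₊₁ = (n − mₖ₊₁²)/dₖ, aₖ₊₁ = ⌊(a₀+mₖ₊₁)/dₖ₊₁⌋:
  k=1: m=15, d=27, a=1
  k=2: m=12, d=4, a=6
  k=3: m=12, d=27, a=1
  k=4: m=15, d=1, a=30
d=1 and a=2a₀=30 at k=4, so the next step gives (m, d) = (15, 27) again — its k=1 value — and the period has length 4.

[15; 1, 6, 1, 30]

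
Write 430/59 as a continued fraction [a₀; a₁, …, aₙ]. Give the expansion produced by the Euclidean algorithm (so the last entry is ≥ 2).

430 = 7·59 + 17
59 = 3·17 + 8
17 = 2·8 + 1
8 = 8·1 + 0  (stop)
So 430/59 = [7; 3, 2, 8].

[7; 3, 2, 8]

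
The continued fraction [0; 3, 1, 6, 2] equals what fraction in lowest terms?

Using pₖ = aₖpₖ₋₁ + pₖ₋₂ and qₖ = aₖqₖ₋₁ + qₖ₋₂:
  k=0: a=0, p=0, q=1
  k=1: a=3, p=1, q=3
  k=2: a=1, p=1, q=4
  k=3: a=6, p=7, q=27
  k=4: a=2, p=15, q=58

15/58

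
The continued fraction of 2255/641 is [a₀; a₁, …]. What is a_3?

13

2255 = 3·641 + 332   →  a_0 = 3
641 = 1·332 + 309   →  a_1 = 1
332 = 1·309 + 23   →  a_2 = 1
309 = 13·23 + 10   →  a_3 = 13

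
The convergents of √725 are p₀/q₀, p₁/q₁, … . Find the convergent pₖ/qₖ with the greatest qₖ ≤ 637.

9801/364

√725 = [26; 1, 12, 2, 12, 1, 52, …] (period length 6).
Convergents:
  p_0/q_0 = 26/1
  p_1/q_1 = 27/1
  p_2/q_2 = 350/13
  p_3/q_3 = 727/27
  p_4/q_4 = 9074/337
  p_5/q_5 = 9801/364
  p_6/q_6 = 518726/19265
q_5 = 364 ≤ 637 < 19265 = q_6, so the answer is 9801/364.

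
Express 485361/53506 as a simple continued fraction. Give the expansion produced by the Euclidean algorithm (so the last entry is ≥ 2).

485361 = 9*53506 + 3807
53506 = 14*3807 + 208
3807 = 18*208 + 63
208 = 3*63 + 19
63 = 3*19 + 6
19 = 3*6 + 1
6 = 6*1 + 0  (stop)
So 485361/53506 = [9; 14, 18, 3, 3, 3, 6].

[9; 14, 18, 3, 3, 3, 6]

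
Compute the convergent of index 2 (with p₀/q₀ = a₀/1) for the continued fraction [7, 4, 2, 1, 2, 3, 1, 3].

65/9

Using pₖ = aₖpₖ₋₁ + pₖ₋₂, qₖ = aₖqₖ₋₁ + qₖ₋₂ (with p₋₁=1, p₋₂=0, q₋₁=0, q₋₂=1):
  k=0: a=7, p=7, q=1
  k=1: a=4, p=29, q=4
  k=2: a=2, p=65, q=9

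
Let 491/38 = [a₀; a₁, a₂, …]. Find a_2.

491 = 12·38 + 35   →  a_0 = 12
38 = 1·35 + 3   →  a_1 = 1
35 = 11·3 + 2   →  a_2 = 11

11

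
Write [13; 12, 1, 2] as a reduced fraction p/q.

497/38

Fold from the inside: start with 2/1.
  1 + 1/2 = 3/2
  12 + 2/3 = 38/3
  13 + 3/38 = 497/38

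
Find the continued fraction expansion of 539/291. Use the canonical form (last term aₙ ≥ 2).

[1; 1, 5, 1, 3, 3, 3]

539 = 1×291 + 248
291 = 1×248 + 43
248 = 5×43 + 33
43 = 1×33 + 10
33 = 3×10 + 3
10 = 3×3 + 1
3 = 3×1 + 0  (stop)
So 539/291 = [1; 1, 5, 1, 3, 3, 3].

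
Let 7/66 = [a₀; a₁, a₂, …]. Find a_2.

7 = 0·66 + 7   →  a_0 = 0
66 = 9·7 + 3   →  a_1 = 9
7 = 2·3 + 1   →  a_2 = 2

2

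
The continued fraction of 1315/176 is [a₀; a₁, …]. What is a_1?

1315 = 7·176 + 83   →  a_0 = 7
176 = 2·83 + 10   →  a_1 = 2

2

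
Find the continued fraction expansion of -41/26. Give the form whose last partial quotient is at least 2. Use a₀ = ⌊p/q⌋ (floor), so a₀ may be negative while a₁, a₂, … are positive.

[-2; 2, 2, 1, 3]

-41 = -2*26 + 11
26 = 2*11 + 4
11 = 2*4 + 3
4 = 1*3 + 1
3 = 3*1 + 0  (stop)
So -41/26 = [-2; 2, 2, 1, 3].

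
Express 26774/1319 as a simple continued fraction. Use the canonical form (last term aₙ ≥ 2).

[20; 3, 2, 1, 7, 17]

26774 = 20*1319 + 394
1319 = 3*394 + 137
394 = 2*137 + 120
137 = 1*120 + 17
120 = 7*17 + 1
17 = 17*1 + 0  (stop)
So 26774/1319 = [20; 3, 2, 1, 7, 17].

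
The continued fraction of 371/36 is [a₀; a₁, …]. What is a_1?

371 = 10·36 + 11   →  a_0 = 10
36 = 3·11 + 3   →  a_1 = 3

3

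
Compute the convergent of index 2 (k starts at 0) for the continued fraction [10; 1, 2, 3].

32/3

Using pₖ = aₖpₖ₋₁ + pₖ₋₂, qₖ = aₖqₖ₋₁ + qₖ₋₂ (with p₋₁=1, p₋₂=0, q₋₁=0, q₋₂=1):
  k=0: a=10, p=10, q=1
  k=1: a=1, p=11, q=1
  k=2: a=2, p=32, q=3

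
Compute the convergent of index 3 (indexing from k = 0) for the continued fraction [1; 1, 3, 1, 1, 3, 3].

Using pₖ = aₖpₖ₋₁ + pₖ₋₂, qₖ = aₖqₖ₋₁ + qₖ₋₂ (with p₋₁=1, p₋₂=0, q₋₁=0, q₋₂=1):
  k=0: a=1, p=1, q=1
  k=1: a=1, p=2, q=1
  k=2: a=3, p=7, q=4
  k=3: a=1, p=9, q=5

9/5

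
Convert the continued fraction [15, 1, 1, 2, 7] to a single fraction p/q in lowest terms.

Fold from the inside: start with 7/1.
  2 + 1/7 = 15/7
  1 + 7/15 = 22/15
  1 + 15/22 = 37/22
  15 + 22/37 = 577/37

577/37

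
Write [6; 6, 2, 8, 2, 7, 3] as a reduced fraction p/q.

Fold from the inside: start with 3/1.
  7 + 1/3 = 22/3
  2 + 3/22 = 47/22
  8 + 22/47 = 398/47
  2 + 47/398 = 843/398
  6 + 398/843 = 5456/843
  6 + 843/5456 = 33579/5456

33579/5456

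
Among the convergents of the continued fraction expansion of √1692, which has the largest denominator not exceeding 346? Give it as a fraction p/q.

√1692 = [41; 7, 2, 7, 82, …] (period length 4).
Convergents:
  p_0/q_0 = 41/1
  p_1/q_1 = 288/7
  p_2/q_2 = 617/15
  p_3/q_3 = 4607/112
  p_4/q_4 = 378391/9199
q_3 = 112 ≤ 346 < 9199 = q_4, so the answer is 4607/112.

4607/112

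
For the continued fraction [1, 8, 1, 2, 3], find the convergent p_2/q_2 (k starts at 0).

Using pₖ = aₖpₖ₋₁ + pₖ₋₂, qₖ = aₖqₖ₋₁ + qₖ₋₂ (with p₋₁=1, p₋₂=0, q₋₁=0, q₋₂=1):
  k=0: a=1, p=1, q=1
  k=1: a=8, p=9, q=8
  k=2: a=1, p=10, q=9

10/9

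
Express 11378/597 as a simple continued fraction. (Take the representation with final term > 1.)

11378 = 19·597 + 35
597 = 17·35 + 2
35 = 17·2 + 1
2 = 2·1 + 0  (stop)
So 11378/597 = [19; 17, 17, 2].

[19; 17, 17, 2]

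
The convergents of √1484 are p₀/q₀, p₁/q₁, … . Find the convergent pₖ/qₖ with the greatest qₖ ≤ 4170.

√1484 = [38; 1, 1, 10, 1, 1, 76, …] (period length 6).
Convergents:
  p_0/q_0 = 38/1
  p_1/q_1 = 39/1
  p_2/q_2 = 77/2
  p_3/q_3 = 809/21
  p_4/q_4 = 886/23
  p_5/q_5 = 1695/44
  p_6/q_6 = 129706/3367
  p_7/q_7 = 131401/3411
  p_8/q_8 = 261107/6778
q_7 = 3411 ≤ 4170 < 6778 = q_8, so the answer is 131401/3411.

131401/3411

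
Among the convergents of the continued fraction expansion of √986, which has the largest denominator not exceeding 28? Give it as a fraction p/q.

157/5

√986 = [31; 2, 2, 62, …] (period length 3).
Convergents:
  p_0/q_0 = 31/1
  p_1/q_1 = 63/2
  p_2/q_2 = 157/5
  p_3/q_3 = 9797/312
q_2 = 5 ≤ 28 < 312 = q_3, so the answer is 157/5.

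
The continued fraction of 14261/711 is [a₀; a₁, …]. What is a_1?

14261 = 20·711 + 41   →  a_0 = 20
711 = 17·41 + 14   →  a_1 = 17

17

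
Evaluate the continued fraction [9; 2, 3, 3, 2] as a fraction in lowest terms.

Fold from the inside: start with 2/1.
  3 + 1/2 = 7/2
  3 + 2/7 = 23/7
  2 + 7/23 = 53/23
  9 + 23/53 = 500/53

500/53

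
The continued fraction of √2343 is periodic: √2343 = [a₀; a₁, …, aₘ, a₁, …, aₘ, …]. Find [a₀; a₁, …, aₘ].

a₀ = ⌊√2343⌋ = 48.
With m₀=0, d₀=1 and mₖ₊₁ = dₖaₖ − mₖ, dₖ₊₁ = (n − mₖ₊₁²)/dₖ, aₖ₊₁ = ⌊(a₀+mₖ₊₁)/dₖ₊₁⌋:
  k=1: m=48, d=39, a=2
  k=2: m=30, d=37, a=2
  k=3: m=44, d=11, a=8
  k=4: m=44, d=37, a=2
  k=5: m=30, d=39, a=2
  k=6: m=48, d=1, a=96
d=1 and a=2a₀=96 at k=6, so the next step gives (m, d) = (48, 39) again — its k=1 value — and the period has length 6.

[48; 2, 2, 8, 2, 2, 96]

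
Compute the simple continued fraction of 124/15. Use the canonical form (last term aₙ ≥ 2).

[8; 3, 1, 3]

124 = 8×15 + 4
15 = 3×4 + 3
4 = 1×3 + 1
3 = 3×1 + 0  (stop)
So 124/15 = [8; 3, 1, 3].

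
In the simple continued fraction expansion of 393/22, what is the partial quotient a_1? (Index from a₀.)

393 = 17·22 + 19   →  a_0 = 17
22 = 1·19 + 3   →  a_1 = 1

1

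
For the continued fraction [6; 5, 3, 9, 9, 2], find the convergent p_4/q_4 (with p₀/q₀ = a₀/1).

8397/1357

Using pₖ = aₖpₖ₋₁ + pₖ₋₂, qₖ = aₖqₖ₋₁ + qₖ₋₂ (with p₋₁=1, p₋₂=0, q₋₁=0, q₋₂=1):
  k=0: a=6, p=6, q=1
  k=1: a=5, p=31, q=5
  k=2: a=3, p=99, q=16
  k=3: a=9, p=922, q=149
  k=4: a=9, p=8397, q=1357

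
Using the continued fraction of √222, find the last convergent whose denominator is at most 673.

√222 = [14; 1, 8, 1, 28, …] (period length 4).
Convergents:
  p_0/q_0 = 14/1
  p_1/q_1 = 15/1
  p_2/q_2 = 134/9
  p_3/q_3 = 149/10
  p_4/q_4 = 4306/289
  p_5/q_5 = 4455/299
  p_6/q_6 = 39946/2681
q_5 = 299 ≤ 673 < 2681 = q_6, so the answer is 4455/299.

4455/299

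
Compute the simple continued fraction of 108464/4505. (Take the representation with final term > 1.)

[24; 13, 10, 2, 2, 1, 4]

108464 = 24·4505 + 344
4505 = 13·344 + 33
344 = 10·33 + 14
33 = 2·14 + 5
14 = 2·5 + 4
5 = 1·4 + 1
4 = 4·1 + 0  (stop)
So 108464/4505 = [24; 13, 10, 2, 2, 1, 4].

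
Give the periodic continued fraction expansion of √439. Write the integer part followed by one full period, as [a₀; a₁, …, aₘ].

a₀ = ⌊√439⌋ = 20.
With m₀=0, d₀=1 and mₖ₊₁ = dₖaₖ − mₖ, dₖ₊₁ = (n − mₖ₊₁²)/dₖ, aₖ₊₁ = ⌊(a₀+mₖ₊₁)/dₖ₊₁⌋:
  k=1: m=20, d=39, a=1
  k=2: m=19, d=2, a=19
  k=3: m=19, d=39, a=1
  k=4: m=20, d=1, a=40
d=1 and a=2a₀=40 at k=4, so the next step gives (m, d) = (20, 39) again — its k=1 value — and the period has length 4.

[20; 1, 19, 1, 40]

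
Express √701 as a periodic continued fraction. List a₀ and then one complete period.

a₀ = ⌊√701⌋ = 26.
With m₀=0, d₀=1 and mₖ₊₁ = dₖaₖ − mₖ, dₖ₊₁ = (n − mₖ₊₁²)/dₖ, aₖ₊₁ = ⌊(a₀+mₖ₊₁)/dₖ₊₁⌋:
  k=1: m=26, d=25, a=2
  k=2: m=24, d=5, a=10
  k=3: m=26, d=5, a=10
  k=4: m=24, d=25, a=2
  k=5: m=26, d=1, a=52
d=1 and a=2a₀=52 at k=5, so the next step gives (m, d) = (26, 25) again — its k=1 value — and the period has length 5.

[26; 2, 10, 10, 2, 52]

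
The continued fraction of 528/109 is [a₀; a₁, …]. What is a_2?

528 = 4·109 + 92   →  a_0 = 4
109 = 1·92 + 17   →  a_1 = 1
92 = 5·17 + 7   →  a_2 = 5

5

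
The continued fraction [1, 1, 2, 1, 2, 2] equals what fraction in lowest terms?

45/26

Fold from the inside: start with 2/1.
  2 + 1/2 = 5/2
  1 + 2/5 = 7/5
  2 + 5/7 = 19/7
  1 + 7/19 = 26/19
  1 + 19/26 = 45/26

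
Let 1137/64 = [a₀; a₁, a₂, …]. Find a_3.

1137 = 17·64 + 49   →  a_0 = 17
64 = 1·49 + 15   →  a_1 = 1
49 = 3·15 + 4   →  a_2 = 3
15 = 3·4 + 3   →  a_3 = 3

3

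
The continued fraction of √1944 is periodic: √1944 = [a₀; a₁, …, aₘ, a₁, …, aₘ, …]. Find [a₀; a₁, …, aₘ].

a₀ = ⌊√1944⌋ = 44.
With m₀=0, d₀=1 and mₖ₊₁ = dₖaₖ − mₖ, dₖ₊₁ = (n − mₖ₊₁²)/dₖ, aₖ₊₁ = ⌊(a₀+mₖ₊₁)/dₖ₊₁⌋:
  k=1: m=44, d=8, a=11
  k=2: m=44, d=1, a=88
d=1 and a=2a₀=88 at k=2, so the next step gives (m, d) = (44, 8) again — its k=1 value — and the period has length 2.

[44; 11, 88]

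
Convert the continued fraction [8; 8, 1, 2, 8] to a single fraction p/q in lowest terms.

1761/217

Using pₖ = aₖpₖ₋₁ + pₖ₋₂ and qₖ = aₖqₖ₋₁ + qₖ₋₂:
  k=0: a=8, p=8, q=1
  k=1: a=8, p=65, q=8
  k=2: a=1, p=73, q=9
  k=3: a=2, p=211, q=26
  k=4: a=8, p=1761, q=217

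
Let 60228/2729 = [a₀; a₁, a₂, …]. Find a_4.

60228 = 22·2729 + 190   →  a_0 = 22
2729 = 14·190 + 69   →  a_1 = 14
190 = 2·69 + 52   →  a_2 = 2
69 = 1·52 + 17   →  a_3 = 1
52 = 3·17 + 1   →  a_4 = 3

3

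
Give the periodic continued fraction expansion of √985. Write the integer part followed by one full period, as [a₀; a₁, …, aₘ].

[31; 2, 1, 1, 2, 62]

a₀ = ⌊√985⌋ = 31.
With m₀=0, d₀=1 and mₖ₊₁ = dₖaₖ − mₖ, dₖ₊₁ = (n − mₖ₊₁²)/dₖ, aₖ₊₁ = ⌊(a₀+mₖ₊₁)/dₖ₊₁⌋:
  k=1: m=31, d=24, a=2
  k=2: m=17, d=29, a=1
  k=3: m=12, d=29, a=1
  k=4: m=17, d=24, a=2
  k=5: m=31, d=1, a=62
d=1 and a=2a₀=62 at k=5, so the next step gives (m, d) = (31, 24) again — its k=1 value — and the period has length 5.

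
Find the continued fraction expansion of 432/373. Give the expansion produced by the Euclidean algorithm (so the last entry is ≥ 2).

[1; 6, 3, 9, 2]

432 = 1*373 + 59
373 = 6*59 + 19
59 = 3*19 + 2
19 = 9*2 + 1
2 = 2*1 + 0  (stop)
So 432/373 = [1; 6, 3, 9, 2].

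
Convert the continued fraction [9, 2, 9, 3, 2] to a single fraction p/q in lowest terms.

Using pₖ = aₖpₖ₋₁ + pₖ₋₂ and qₖ = aₖqₖ₋₁ + qₖ₋₂:
  k=0: a=9, p=9, q=1
  k=1: a=2, p=19, q=2
  k=2: a=9, p=180, q=19
  k=3: a=3, p=559, q=59
  k=4: a=2, p=1298, q=137

1298/137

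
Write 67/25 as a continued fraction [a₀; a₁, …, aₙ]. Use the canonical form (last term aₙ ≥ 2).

67 = 2*25 + 17
25 = 1*17 + 8
17 = 2*8 + 1
8 = 8*1 + 0  (stop)
So 67/25 = [2; 1, 2, 8].

[2; 1, 2, 8]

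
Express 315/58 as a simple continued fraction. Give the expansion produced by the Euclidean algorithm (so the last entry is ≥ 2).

[5; 2, 3, 8]

315 = 5*58 + 25
58 = 2*25 + 8
25 = 3*8 + 1
8 = 8*1 + 0  (stop)
So 315/58 = [5; 2, 3, 8].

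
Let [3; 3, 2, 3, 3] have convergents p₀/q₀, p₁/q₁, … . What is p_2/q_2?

Using pₖ = aₖpₖ₋₁ + pₖ₋₂, qₖ = aₖqₖ₋₁ + qₖ₋₂ (with p₋₁=1, p₋₂=0, q₋₁=0, q₋₂=1):
  k=0: a=3, p=3, q=1
  k=1: a=3, p=10, q=3
  k=2: a=2, p=23, q=7

23/7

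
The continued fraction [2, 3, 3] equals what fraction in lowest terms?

23/10

Using pₖ = aₖpₖ₋₁ + pₖ₋₂ and qₖ = aₖqₖ₋₁ + qₖ₋₂:
  k=0: a=2, p=2, q=1
  k=1: a=3, p=7, q=3
  k=2: a=3, p=23, q=10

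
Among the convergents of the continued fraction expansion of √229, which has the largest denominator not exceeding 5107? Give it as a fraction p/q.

√229 = [15; 7, 1, 1, 7, 30, …] (period length 5).
Convergents:
  p_0/q_0 = 15/1
  p_1/q_1 = 106/7
  p_2/q_2 = 121/8
  p_3/q_3 = 227/15
  p_4/q_4 = 1710/113
  p_5/q_5 = 51527/3405
  p_6/q_6 = 362399/23948
q_5 = 3405 ≤ 5107 < 23948 = q_6, so the answer is 51527/3405.

51527/3405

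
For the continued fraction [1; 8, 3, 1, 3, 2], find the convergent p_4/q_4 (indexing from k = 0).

139/124

Using pₖ = aₖpₖ₋₁ + pₖ₋₂, qₖ = aₖqₖ₋₁ + qₖ₋₂ (with p₋₁=1, p₋₂=0, q₋₁=0, q₋₂=1):
  k=0: a=1, p=1, q=1
  k=1: a=8, p=9, q=8
  k=2: a=3, p=28, q=25
  k=3: a=1, p=37, q=33
  k=4: a=3, p=139, q=124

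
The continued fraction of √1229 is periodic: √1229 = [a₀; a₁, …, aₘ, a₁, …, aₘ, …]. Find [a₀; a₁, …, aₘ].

a₀ = ⌊√1229⌋ = 35.
With m₀=0, d₀=1 and mₖ₊₁ = dₖaₖ − mₖ, dₖ₊₁ = (n − mₖ₊₁²)/dₖ, aₖ₊₁ = ⌊(a₀+mₖ₊₁)/dₖ₊₁⌋:
  k=1: m=35, d=4, a=17
  k=2: m=33, d=35, a=1
  k=3: m=2, d=35, a=1
  k=4: m=33, d=4, a=17
  k=5: m=35, d=1, a=70
d=1 and a=2a₀=70 at k=5, so the next step gives (m, d) = (35, 4) again — its k=1 value — and the period has length 5.

[35; 17, 1, 1, 17, 70]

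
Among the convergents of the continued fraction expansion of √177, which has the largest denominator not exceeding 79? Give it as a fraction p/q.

√177 = [13; 3, 3, 2, 8, 2, 3, 3, 26, …] (period length 8).
Convergents:
  p_0/q_0 = 13/1
  p_1/q_1 = 40/3
  p_2/q_2 = 133/10
  p_3/q_3 = 306/23
  p_4/q_4 = 2581/194
q_3 = 23 ≤ 79 < 194 = q_4, so the answer is 306/23.

306/23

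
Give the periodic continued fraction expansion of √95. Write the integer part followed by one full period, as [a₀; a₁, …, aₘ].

a₀ = ⌊√95⌋ = 9.
With m₀=0, d₀=1 and mₖ₊₁ = dₖaₖ − mₖ, dₖ₊₁ = (n − mₖ₊₁²)/dₖ, aₖ₊₁ = ⌊(a₀+mₖ₊₁)/dₖ₊₁⌋:
  k=1: m=9, d=14, a=1
  k=2: m=5, d=5, a=2
  k=3: m=5, d=14, a=1
  k=4: m=9, d=1, a=18
d=1 and a=2a₀=18 at k=4, so the next step gives (m, d) = (9, 14) again — its k=1 value — and the period has length 4.

[9; 1, 2, 1, 18]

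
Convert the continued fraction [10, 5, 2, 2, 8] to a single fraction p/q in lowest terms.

Using pₖ = aₖpₖ₋₁ + pₖ₋₂ and qₖ = aₖqₖ₋₁ + qₖ₋₂:
  k=0: a=10, p=10, q=1
  k=1: a=5, p=51, q=5
  k=2: a=2, p=112, q=11
  k=3: a=2, p=275, q=27
  k=4: a=8, p=2312, q=227

2312/227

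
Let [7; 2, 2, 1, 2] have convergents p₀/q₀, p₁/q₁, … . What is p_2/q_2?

37/5

Using pₖ = aₖpₖ₋₁ + pₖ₋₂, qₖ = aₖqₖ₋₁ + qₖ₋₂ (with p₋₁=1, p₋₂=0, q₋₁=0, q₋₂=1):
  k=0: a=7, p=7, q=1
  k=1: a=2, p=15, q=2
  k=2: a=2, p=37, q=5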